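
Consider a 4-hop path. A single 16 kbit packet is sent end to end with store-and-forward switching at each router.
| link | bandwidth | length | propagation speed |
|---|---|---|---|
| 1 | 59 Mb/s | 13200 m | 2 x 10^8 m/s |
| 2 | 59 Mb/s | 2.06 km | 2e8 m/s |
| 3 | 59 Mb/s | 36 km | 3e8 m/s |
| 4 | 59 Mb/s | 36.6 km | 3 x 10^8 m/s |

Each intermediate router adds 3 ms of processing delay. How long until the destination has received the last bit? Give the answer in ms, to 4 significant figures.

10.40 ms

L = 16000 bits.
Transmission delay per hop = L/R = 16000/59000000 = 0.271186 ms; 4 hops → 1.08475 ms.
Propagation delays (d/s per hop): 0.066, 0.0103, 0.12, 0.122 ms; sum = 0.3183 ms.
Processing at 3 router(s): 3 × 3 ms = 9 ms.
End-to-end = 10.40 ms.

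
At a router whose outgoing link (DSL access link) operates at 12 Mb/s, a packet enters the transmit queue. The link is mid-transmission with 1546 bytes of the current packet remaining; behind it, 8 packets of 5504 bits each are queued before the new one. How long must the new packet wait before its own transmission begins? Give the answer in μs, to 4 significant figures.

4700 μs

Each queued packet: L/R = 5504/12000000 = 458.667 μs.
8 queued → 3669.33 μs.
Plus remaining 12368 bits of current packet: 1030.67 μs.
Queuing delay = 4700 μs.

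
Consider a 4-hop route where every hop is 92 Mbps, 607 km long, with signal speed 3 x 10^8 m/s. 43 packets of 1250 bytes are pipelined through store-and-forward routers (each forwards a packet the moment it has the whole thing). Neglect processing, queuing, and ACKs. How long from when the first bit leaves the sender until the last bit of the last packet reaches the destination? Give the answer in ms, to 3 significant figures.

13.1 ms

Per-hop transmission t_tx = L/R = 10000/92000000 = 0.108696 ms.
Per-hop propagation t_prop = 607000/300000000 = 2.02333 ms.
Pipeline fill: first packet needs 4·t_tx to clear all hops; remaining 42 packets each add one t_tx.
Total = (4+43-1)·t_tx + 4·t_prop = 46·0.108696 + 4·2.02333 = 13.1 ms.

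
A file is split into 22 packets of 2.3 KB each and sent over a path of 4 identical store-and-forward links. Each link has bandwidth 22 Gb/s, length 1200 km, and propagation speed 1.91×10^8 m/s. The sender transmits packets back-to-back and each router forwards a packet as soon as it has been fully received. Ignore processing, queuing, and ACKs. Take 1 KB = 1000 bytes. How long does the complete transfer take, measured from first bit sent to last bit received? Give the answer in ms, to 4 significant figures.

25.15 ms

Per-hop transmission t_tx = L/R = 18400/22000000000 = 0.000836364 ms.
Per-hop propagation t_prop = 1200000/191000000 = 6.28272 ms.
Pipeline fill: first packet needs 4·t_tx to clear all hops; remaining 21 packets each add one t_tx.
Total = (4+22-1)·t_tx + 4·t_prop = 25·0.000836364 + 4·6.28272 = 25.15 ms.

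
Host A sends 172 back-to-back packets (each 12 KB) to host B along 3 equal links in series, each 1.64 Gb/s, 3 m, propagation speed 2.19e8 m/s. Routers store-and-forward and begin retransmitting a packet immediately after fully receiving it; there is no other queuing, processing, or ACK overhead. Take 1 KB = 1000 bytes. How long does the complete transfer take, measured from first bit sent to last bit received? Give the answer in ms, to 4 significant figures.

10.19 ms

Per-hop transmission t_tx = L/R = 96000/1640000000 = 0.0585366 ms.
Per-hop propagation t_prop = 3/219000000 = 1.36986e-05 ms.
Pipeline fill: first packet needs 3·t_tx to clear all hops; remaining 171 packets each add one t_tx.
Total = (3+172-1)·t_tx + 3·t_prop = 174·0.0585366 + 3·1.36986e-05 = 10.19 ms.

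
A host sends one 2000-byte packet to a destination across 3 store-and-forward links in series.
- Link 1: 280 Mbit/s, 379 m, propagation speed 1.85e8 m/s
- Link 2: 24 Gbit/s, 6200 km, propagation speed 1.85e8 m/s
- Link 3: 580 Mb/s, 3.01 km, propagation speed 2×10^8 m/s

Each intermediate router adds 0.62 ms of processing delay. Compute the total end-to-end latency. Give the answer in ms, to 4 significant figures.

L = 2000 × 8 = 16000 bits.
Transmission delays (L/R per hop): 0.0571429, 0.000666667, 0.0275862 ms; sum = 0.0853957 ms.
Propagation delays (d/s per hop): 0.00204865, 33.5135, 0.01505 ms; sum = 33.5306 ms.
Processing at 2 router(s): 2 × 0.62 ms = 1.24 ms.
End-to-end = 34.86 ms.

34.86 ms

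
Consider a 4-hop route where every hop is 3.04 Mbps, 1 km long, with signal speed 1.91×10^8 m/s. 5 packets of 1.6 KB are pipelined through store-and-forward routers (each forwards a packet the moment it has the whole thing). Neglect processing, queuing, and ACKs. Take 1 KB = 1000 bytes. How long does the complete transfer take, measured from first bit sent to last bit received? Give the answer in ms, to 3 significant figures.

33.7 ms

Per-hop transmission t_tx = L/R = 12800/3040000 = 4.21053 ms.
Per-hop propagation t_prop = 1000/191000000 = 0.0052356 ms.
Pipeline fill: first packet needs 4·t_tx to clear all hops; remaining 4 packets each add one t_tx.
Total = (4+5-1)·t_tx + 4·t_prop = 8·4.21053 + 4·0.0052356 = 33.7 ms.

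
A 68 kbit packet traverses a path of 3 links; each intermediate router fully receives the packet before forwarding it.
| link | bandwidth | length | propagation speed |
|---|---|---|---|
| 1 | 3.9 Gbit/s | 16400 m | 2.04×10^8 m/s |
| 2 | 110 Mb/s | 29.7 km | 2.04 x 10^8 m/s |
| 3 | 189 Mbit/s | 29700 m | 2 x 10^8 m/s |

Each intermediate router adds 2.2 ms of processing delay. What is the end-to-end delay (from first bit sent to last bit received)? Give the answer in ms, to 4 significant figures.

L = 68000 bits.
Transmission delays (L/R per hop): 0.0174359, 0.618182, 0.359788 ms; sum = 0.995406 ms.
Propagation delays (d/s per hop): 0.0803922, 0.145588, 0.1485 ms; sum = 0.37448 ms.
Processing at 2 router(s): 2 × 2.2 ms = 4.4 ms.
End-to-end = 5.770 ms.

5.770 ms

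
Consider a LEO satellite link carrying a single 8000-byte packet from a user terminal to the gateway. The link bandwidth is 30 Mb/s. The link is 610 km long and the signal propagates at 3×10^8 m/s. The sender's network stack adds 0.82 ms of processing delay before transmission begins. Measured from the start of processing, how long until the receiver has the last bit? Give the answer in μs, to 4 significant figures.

L = 8000 × 8 = 64000 bits.
Transmission delay = L/R = 64000 / 30000000 = 2133.33 μs.
Propagation delay = d/s = 610000 m / 300000000 m/s = 2033.33 μs.
Plus processing delay 0.82 ms = 820 μs.
Total = 4987 μs.

4987 μs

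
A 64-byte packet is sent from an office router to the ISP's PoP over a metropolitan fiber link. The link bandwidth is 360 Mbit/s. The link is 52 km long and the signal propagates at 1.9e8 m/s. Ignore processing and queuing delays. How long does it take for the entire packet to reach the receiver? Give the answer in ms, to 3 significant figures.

L = 64 × 8 = 512 bits.
Transmission delay = L/R = 512 / 360000000 = 0.00142222 ms.
Propagation delay = d/s = 52000 m / 190000000 m/s = 0.273684 ms.
Total = 0.275 ms.

0.275 ms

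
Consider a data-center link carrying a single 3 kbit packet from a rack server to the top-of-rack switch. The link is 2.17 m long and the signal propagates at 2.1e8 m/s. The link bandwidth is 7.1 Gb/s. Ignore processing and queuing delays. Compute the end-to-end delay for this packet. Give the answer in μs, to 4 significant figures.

0.4329 μs

L = 3000 bits.
Transmission delay = L/R = 3000 / 7100000000 = 0.422535 μs.
Propagation delay = d/s = 2.17 m / 210000000 m/s = 0.0103333 μs.
Total = 0.4329 μs.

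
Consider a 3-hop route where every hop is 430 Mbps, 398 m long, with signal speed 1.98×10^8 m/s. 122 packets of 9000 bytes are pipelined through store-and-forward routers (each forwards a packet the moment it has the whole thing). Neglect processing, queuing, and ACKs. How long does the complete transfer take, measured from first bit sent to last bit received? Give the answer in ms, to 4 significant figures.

20.77 ms

Per-hop transmission t_tx = L/R = 72000/430000000 = 0.167442 ms.
Per-hop propagation t_prop = 398/198000000 = 0.0020101 ms.
Pipeline fill: first packet needs 3·t_tx to clear all hops; remaining 121 packets each add one t_tx.
Total = (3+122-1)·t_tx + 3·t_prop = 124·0.167442 + 3·0.0020101 = 20.77 ms.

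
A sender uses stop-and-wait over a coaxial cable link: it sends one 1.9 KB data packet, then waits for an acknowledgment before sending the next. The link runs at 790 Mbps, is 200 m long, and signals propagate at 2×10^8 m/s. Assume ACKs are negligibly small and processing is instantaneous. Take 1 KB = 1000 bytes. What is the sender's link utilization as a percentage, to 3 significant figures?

t_tx = L/R = 15200/790000000 = 1.92405e-05 s.
t_prop = 200/200000000 = 1e-06 s; RTT = 2e-06 s.
Cycle = t_tx + RTT = 2.12405e-05 s.
Utilization = t_tx / cycle = 1.92405e-05/2.12405e-05 = 90.6 %.

90.6 %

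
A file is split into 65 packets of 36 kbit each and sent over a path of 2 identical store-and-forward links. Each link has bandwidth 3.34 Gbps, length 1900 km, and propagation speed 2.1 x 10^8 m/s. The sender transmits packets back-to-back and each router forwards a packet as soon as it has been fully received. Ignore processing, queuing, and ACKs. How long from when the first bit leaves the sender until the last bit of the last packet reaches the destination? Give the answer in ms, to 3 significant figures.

Per-hop transmission t_tx = L/R = 36000/3340000000 = 0.0107784 ms.
Per-hop propagation t_prop = 1900000/210000000 = 9.04762 ms.
Pipeline fill: first packet needs 2·t_tx to clear all hops; remaining 64 packets each add one t_tx.
Total = (2+65-1)·t_tx + 2·t_prop = 66·0.0107784 + 2·9.04762 = 18.8 ms.

18.8 ms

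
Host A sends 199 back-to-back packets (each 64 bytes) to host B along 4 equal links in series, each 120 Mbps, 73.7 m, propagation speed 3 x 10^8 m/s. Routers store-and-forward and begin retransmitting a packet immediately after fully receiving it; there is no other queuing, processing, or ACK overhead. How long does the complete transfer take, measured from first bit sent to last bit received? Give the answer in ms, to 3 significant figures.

0.863 ms

Per-hop transmission t_tx = L/R = 512/120000000 = 0.00426667 ms.
Per-hop propagation t_prop = 73.7/300000000 = 0.000245667 ms.
Pipeline fill: first packet needs 4·t_tx to clear all hops; remaining 198 packets each add one t_tx.
Total = (4+199-1)·t_tx + 4·t_prop = 202·0.00426667 + 4·0.000245667 = 0.863 ms.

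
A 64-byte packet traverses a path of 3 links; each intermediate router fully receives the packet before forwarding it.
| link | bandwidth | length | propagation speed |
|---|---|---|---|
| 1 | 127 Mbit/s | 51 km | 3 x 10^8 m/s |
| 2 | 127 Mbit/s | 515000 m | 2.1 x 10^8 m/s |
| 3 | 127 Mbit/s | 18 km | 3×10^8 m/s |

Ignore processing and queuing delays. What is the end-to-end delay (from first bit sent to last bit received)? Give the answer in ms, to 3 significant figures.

2.69 ms

L = 64 × 8 = 512 bits.
Transmission delay per hop = L/R = 512/127000000 = 0.0040315 ms; 3 hops → 0.0120945 ms.
Propagation delays (d/s per hop): 0.17, 2.45238, 0.06 ms; sum = 2.68238 ms.
End-to-end = 2.69 ms.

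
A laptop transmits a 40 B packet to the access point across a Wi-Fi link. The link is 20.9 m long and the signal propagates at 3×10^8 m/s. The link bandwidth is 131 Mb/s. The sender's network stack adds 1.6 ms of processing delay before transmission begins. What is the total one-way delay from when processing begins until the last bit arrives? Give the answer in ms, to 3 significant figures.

1.60 ms

L = 40 × 8 = 320 bits.
Transmission delay = L/R = 320 / 131000000 = 0.00244275 ms.
Propagation delay = d/s = 20.9 m / 300000000 m/s = 6.96667e-05 ms.
Plus processing delay 1.6 ms = 1.6 ms.
Total = 1.60 ms.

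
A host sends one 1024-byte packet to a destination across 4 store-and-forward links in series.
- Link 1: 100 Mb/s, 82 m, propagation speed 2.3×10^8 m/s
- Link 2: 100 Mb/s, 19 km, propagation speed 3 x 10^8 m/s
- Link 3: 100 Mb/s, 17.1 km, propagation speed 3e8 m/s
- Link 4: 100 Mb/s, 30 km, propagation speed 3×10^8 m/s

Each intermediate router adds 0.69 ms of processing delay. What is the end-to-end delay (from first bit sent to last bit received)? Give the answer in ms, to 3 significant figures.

L = 1024 × 8 = 8192 bits.
Transmission delay per hop = L/R = 8192/100000000 = 0.08192 ms; 4 hops → 0.32768 ms.
Propagation delays (d/s per hop): 0.000356522, 0.0633333, 0.057, 0.1 ms; sum = 0.22069 ms.
Processing at 3 router(s): 3 × 0.69 ms = 2.07 ms.
End-to-end = 2.62 ms.

2.62 ms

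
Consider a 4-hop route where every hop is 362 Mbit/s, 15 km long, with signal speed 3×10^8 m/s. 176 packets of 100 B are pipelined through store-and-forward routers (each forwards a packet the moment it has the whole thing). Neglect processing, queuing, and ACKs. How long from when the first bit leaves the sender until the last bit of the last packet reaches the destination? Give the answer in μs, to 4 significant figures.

Per-hop transmission t_tx = L/R = 800/362000000 = 2.20994 μs.
Per-hop propagation t_prop = 15000/300000000 = 50 μs.
Pipeline fill: first packet needs 4·t_tx to clear all hops; remaining 175 packets each add one t_tx.
Total = (4+176-1)·t_tx + 4·t_prop = 179·2.20994 + 4·50 = 595.6 μs.

595.6 μs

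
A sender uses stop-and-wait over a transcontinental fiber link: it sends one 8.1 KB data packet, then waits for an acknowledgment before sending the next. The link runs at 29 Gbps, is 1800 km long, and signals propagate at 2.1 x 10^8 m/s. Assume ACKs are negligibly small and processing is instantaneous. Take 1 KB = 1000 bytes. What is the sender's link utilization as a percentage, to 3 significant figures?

0.0130 %

t_tx = L/R = 64800/29000000000 = 2.23448e-06 s.
t_prop = 1800000/210000000 = 0.00857143 s; RTT = 0.0171429 s.
Cycle = t_tx + RTT = 0.0171451 s.
Utilization = t_tx / cycle = 2.23448e-06/0.0171451 = 0.0130 %.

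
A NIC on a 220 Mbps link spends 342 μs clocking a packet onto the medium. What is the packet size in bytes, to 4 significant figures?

9405 bytes

L = R × t_tx = 220000000 b/s × 0.000342 s = 75240 bits.
In bytes: 75240 / 8 = 9405 bytes.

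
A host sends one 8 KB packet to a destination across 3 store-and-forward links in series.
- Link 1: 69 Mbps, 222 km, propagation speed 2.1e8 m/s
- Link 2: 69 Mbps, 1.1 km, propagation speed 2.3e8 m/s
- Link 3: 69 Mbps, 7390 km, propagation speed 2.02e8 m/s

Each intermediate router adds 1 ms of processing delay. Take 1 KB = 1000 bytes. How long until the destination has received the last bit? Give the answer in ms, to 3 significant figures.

42.4 ms

L = 64000 bits.
Transmission delay per hop = L/R = 64000/69000000 = 0.927536 ms; 3 hops → 2.78261 ms.
Propagation delays (d/s per hop): 1.05714, 0.00478261, 36.5842 ms; sum = 37.6461 ms.
Processing at 2 router(s): 2 × 1 ms = 2 ms.
End-to-end = 42.4 ms.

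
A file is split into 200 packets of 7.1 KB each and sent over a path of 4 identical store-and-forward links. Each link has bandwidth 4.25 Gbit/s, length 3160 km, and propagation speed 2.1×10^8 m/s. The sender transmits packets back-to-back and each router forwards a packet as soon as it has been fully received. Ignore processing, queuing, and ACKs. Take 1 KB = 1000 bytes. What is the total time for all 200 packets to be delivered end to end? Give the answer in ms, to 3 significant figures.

Per-hop transmission t_tx = L/R = 56800/4250000000 = 0.0133647 ms.
Per-hop propagation t_prop = 3160000/210000000 = 15.0476 ms.
Pipeline fill: first packet needs 4·t_tx to clear all hops; remaining 199 packets each add one t_tx.
Total = (4+200-1)·t_tx + 4·t_prop = 203·0.0133647 + 4·15.0476 = 62.9 ms.

62.9 ms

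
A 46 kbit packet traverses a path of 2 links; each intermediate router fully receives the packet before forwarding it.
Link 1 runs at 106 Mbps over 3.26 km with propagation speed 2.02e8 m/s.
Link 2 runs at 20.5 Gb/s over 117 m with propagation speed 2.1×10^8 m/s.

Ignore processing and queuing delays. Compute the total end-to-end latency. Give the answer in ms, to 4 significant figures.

0.4529 ms

L = 46000 bits.
Transmission delays (L/R per hop): 0.433962, 0.0022439 ms; sum = 0.436206 ms.
Propagation delays (d/s per hop): 0.0161386, 0.000557143 ms; sum = 0.0166958 ms.
End-to-end = 0.4529 ms.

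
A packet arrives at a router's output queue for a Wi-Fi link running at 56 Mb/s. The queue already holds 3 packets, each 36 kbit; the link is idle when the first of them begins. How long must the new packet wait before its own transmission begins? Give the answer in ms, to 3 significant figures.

Each queued packet: L/R = 36000/56000000 = 0.642857 ms.
3 queued → 1.92857 ms.
Queuing delay = 1.93 ms.

1.93 ms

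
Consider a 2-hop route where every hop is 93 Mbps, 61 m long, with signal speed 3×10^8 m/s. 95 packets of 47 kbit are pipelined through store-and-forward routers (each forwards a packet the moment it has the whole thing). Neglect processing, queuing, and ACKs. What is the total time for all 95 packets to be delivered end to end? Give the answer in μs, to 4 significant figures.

Per-hop transmission t_tx = L/R = 47000/93000000 = 505.376 μs.
Per-hop propagation t_prop = 61/300000000 = 0.203333 μs.
Pipeline fill: first packet needs 2·t_tx to clear all hops; remaining 94 packets each add one t_tx.
Total = (2+95-1)·t_tx + 2·t_prop = 96·505.376 + 2·0.203333 = 48520 μs.

48520 μs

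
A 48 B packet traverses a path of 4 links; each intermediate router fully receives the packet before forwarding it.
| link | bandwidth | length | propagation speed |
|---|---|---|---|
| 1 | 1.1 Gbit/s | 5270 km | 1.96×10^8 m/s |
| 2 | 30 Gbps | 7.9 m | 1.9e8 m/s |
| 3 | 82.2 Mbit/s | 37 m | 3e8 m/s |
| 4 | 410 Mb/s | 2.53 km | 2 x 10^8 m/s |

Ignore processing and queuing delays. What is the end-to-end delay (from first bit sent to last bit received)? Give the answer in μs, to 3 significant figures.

L = 48 × 8 = 384 bits.
Transmission delays (L/R per hop): 0.349091, 0.0128, 4.67153, 0.936585 μs; sum = 5.97001 μs.
Propagation delays (d/s per hop): 26887.8, 0.0415789, 0.123333, 12.65 μs; sum = 26900.6 μs.
End-to-end = 26900 μs.

26900 μs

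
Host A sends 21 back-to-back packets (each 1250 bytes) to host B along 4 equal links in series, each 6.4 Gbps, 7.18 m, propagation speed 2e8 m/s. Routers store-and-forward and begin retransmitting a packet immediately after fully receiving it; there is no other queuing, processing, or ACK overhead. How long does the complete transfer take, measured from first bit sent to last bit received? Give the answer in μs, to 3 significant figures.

Per-hop transmission t_tx = L/R = 10000/6400000000 = 1.5625 μs.
Per-hop propagation t_prop = 7.18/200000000 = 0.0359 μs.
Pipeline fill: first packet needs 4·t_tx to clear all hops; remaining 20 packets each add one t_tx.
Total = (4+21-1)·t_tx + 4·t_prop = 24·1.5625 + 4·0.0359 = 37.6 μs.

37.6 μs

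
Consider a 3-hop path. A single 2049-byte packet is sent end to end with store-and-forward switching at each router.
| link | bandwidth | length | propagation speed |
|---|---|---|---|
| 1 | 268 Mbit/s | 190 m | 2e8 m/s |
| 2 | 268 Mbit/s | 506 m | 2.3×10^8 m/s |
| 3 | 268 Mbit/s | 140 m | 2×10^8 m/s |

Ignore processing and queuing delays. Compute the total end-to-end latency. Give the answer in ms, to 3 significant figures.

0.187 ms

L = 2049 × 8 = 16392 bits.
Transmission delay per hop = L/R = 16392/268000000 = 0.0611642 ms; 3 hops → 0.183493 ms.
Propagation delays (d/s per hop): 0.00095, 0.0022, 0.0007 ms; sum = 0.00385 ms.
End-to-end = 0.187 ms.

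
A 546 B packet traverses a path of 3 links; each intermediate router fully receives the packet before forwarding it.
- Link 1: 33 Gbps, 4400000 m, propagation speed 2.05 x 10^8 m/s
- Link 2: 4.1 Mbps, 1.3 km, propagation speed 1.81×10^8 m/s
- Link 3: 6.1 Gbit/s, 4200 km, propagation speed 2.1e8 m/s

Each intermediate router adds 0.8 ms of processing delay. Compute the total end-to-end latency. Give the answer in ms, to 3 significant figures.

L = 546 × 8 = 4368 bits.
Transmission delays (L/R per hop): 0.000132364, 1.06537, 0.000716066 ms; sum = 1.06621 ms.
Propagation delays (d/s per hop): 21.4634, 0.00718232, 20 ms; sum = 41.4706 ms.
Processing at 2 router(s): 2 × 0.8 ms = 1.6 ms.
End-to-end = 44.1 ms.

44.1 ms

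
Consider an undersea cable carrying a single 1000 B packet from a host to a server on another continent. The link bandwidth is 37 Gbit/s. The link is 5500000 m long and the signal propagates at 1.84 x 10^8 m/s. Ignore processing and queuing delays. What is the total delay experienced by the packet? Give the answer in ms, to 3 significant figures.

L = 1000 × 8 = 8000 bits.
Transmission delay = L/R = 8000 / 37000000000 = 0.000216216 ms.
Propagation delay = d/s = 5500000 m / 184000000 m/s = 29.8913 ms.
Total = 29.9 ms.

29.9 ms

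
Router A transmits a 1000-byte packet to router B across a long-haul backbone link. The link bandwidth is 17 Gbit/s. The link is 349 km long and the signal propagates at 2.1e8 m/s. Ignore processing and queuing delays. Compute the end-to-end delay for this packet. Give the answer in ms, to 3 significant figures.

L = 1000 × 8 = 8000 bits.
Transmission delay = L/R = 8000 / 17000000000 = 0.000470588 ms.
Propagation delay = d/s = 349000 m / 210000000 m/s = 1.6619 ms.
Total = 1.66 ms.

1.66 ms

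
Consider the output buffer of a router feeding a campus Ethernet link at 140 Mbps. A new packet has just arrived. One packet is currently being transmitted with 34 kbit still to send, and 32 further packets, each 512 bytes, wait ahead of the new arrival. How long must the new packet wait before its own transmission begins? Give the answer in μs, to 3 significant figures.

1180 μs

Each queued packet: L/R = 4096/140000000 = 29.2571 μs.
32 queued → 936.229 μs.
Plus remaining 34000 bits of current packet: 242.857 μs.
Queuing delay = 1180 μs.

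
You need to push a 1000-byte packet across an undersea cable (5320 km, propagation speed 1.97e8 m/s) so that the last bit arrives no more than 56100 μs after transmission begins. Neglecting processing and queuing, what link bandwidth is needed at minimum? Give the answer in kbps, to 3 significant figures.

275 kbps

L = 8000 bits.
Propagation delay = 5320000 / 197000000 = 27005.1 μs.
Transmission budget = 56100 − 27005.1 = 29094.9 μs.
R ≥ L / t_tx = 8000 bits / 0.0290949 s = 275 kbps.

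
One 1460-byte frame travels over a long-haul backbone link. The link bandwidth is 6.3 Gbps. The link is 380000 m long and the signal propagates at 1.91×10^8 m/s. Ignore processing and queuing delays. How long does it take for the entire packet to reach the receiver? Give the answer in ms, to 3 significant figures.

1.99 ms

L = 1460 × 8 = 11680 bits.
Transmission delay = L/R = 11680 / 6300000000 = 0.00185397 ms.
Propagation delay = d/s = 380000 m / 191000000 m/s = 1.98953 ms.
Total = 1.99 ms.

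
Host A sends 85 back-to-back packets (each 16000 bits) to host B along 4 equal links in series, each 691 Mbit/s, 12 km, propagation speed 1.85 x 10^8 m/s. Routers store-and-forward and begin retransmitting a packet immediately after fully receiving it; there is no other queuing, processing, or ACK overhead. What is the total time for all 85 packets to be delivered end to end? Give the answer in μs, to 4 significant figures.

Per-hop transmission t_tx = L/R = 16000/691000000 = 23.1548 μs.
Per-hop propagation t_prop = 12000/185000000 = 64.8649 μs.
Pipeline fill: first packet needs 4·t_tx to clear all hops; remaining 84 packets each add one t_tx.
Total = (4+85-1)·t_tx + 4·t_prop = 88·23.1548 + 4·64.8649 = 2297 μs.

2297 μs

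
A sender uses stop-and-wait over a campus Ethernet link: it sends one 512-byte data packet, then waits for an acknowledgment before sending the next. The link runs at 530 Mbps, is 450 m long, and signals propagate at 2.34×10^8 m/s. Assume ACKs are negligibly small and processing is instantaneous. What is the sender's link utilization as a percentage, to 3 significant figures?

66.8 %

t_tx = L/R = 4096/530000000 = 7.7283e-06 s.
t_prop = 450/234000000 = 1.92308e-06 s; RTT = 3.84615e-06 s.
Cycle = t_tx + RTT = 1.15745e-05 s.
Utilization = t_tx / cycle = 7.7283e-06/1.15745e-05 = 66.8 %.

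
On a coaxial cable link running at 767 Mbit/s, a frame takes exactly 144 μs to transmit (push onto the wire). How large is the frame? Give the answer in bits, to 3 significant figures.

L = R × t_tx = 767000000 b/s × 0.000144 s = 110448 bits.

110000 bits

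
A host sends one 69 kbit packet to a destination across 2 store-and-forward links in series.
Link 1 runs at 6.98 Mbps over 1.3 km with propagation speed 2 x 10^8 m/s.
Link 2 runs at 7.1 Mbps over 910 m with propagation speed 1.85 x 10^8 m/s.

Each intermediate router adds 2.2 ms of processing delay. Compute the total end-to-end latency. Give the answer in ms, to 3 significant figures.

21.8 ms

L = 69000 bits.
Transmission delays (L/R per hop): 9.88539, 9.71831 ms; sum = 19.6037 ms.
Propagation delays (d/s per hop): 0.0065, 0.00491892 ms; sum = 0.0114189 ms.
Processing at 1 router(s): 1 × 2.2 ms = 2.2 ms.
End-to-end = 21.8 ms.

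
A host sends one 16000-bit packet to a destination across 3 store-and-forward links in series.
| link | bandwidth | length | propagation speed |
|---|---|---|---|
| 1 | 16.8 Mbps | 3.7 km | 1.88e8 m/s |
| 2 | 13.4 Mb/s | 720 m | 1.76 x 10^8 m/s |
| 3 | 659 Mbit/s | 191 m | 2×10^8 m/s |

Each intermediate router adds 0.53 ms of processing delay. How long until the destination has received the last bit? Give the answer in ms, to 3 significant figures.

3.26 ms

Transmission delays (L/R per hop): 0.952381, 1.19403, 0.0242792 ms; sum = 2.17069 ms.
Propagation delays (d/s per hop): 0.0196809, 0.00409091, 0.000955 ms; sum = 0.0247268 ms.
Processing at 2 router(s): 2 × 0.53 ms = 1.06 ms.
End-to-end = 3.26 ms.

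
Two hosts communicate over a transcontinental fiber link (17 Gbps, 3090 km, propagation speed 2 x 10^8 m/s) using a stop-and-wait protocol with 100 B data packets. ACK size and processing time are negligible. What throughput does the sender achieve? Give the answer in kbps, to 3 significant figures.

t_tx = L/R = 800/17000000000 = 4.70588e-08 s.
t_prop = 3090000/200000000 = 0.01545 s; RTT = 0.0309 s.
Cycle = t_tx + RTT = 0.0309 s.
Throughput = L / cycle = 800 / 0.0309 = 25.9 kbps.

25.9 kbps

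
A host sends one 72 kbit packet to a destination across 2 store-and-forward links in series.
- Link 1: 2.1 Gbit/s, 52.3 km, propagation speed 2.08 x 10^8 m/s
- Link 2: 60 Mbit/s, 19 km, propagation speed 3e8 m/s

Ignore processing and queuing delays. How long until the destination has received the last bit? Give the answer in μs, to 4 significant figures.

1549 μs

L = 72000 bits.
Transmission delays (L/R per hop): 34.2857, 1200 μs; sum = 1234.29 μs.
Propagation delays (d/s per hop): 251.442, 63.3333 μs; sum = 314.776 μs.
End-to-end = 1549 μs.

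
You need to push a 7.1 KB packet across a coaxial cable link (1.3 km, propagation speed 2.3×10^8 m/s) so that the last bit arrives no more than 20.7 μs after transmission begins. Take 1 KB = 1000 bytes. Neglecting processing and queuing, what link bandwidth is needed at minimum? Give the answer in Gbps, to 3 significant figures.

L = 56800 bits.
Propagation delay = 1300 / 2.3e+08 = 5.65217 μs.
Transmission budget = 20.7 − 5.65217 = 15.0478 μs.
R ≥ L / t_tx = 56800 bits / 1.50478e-05 s = 3.77 Gbps.

3.77 Gbps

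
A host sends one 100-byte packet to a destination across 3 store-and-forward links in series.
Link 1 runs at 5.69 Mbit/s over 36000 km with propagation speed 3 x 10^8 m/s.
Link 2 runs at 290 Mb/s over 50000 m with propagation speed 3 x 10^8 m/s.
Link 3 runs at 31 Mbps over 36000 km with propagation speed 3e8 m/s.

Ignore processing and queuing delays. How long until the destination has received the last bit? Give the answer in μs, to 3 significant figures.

L = 100 × 8 = 800 bits.
Transmission delays (L/R per hop): 140.598, 2.75862, 25.8065 μs; sum = 169.163 μs.
Propagation delays (d/s per hop): 120000, 166.667, 120000 μs; sum = 240167 μs.
End-to-end = 240000 μs.

240000 μs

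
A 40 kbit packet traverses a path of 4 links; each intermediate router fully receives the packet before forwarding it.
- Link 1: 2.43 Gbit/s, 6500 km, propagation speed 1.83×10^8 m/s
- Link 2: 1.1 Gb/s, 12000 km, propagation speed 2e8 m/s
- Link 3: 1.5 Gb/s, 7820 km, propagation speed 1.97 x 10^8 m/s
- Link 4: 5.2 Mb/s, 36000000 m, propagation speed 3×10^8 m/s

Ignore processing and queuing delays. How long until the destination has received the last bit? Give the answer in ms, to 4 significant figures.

L = 40000 bits.
Transmission delays (L/R per hop): 0.0164609, 0.0363636, 0.0266667, 7.69231 ms; sum = 7.7718 ms.
Propagation delays (d/s per hop): 35.5191, 60, 39.6954, 120 ms; sum = 255.215 ms.
End-to-end = 263.0 ms.

263.0 ms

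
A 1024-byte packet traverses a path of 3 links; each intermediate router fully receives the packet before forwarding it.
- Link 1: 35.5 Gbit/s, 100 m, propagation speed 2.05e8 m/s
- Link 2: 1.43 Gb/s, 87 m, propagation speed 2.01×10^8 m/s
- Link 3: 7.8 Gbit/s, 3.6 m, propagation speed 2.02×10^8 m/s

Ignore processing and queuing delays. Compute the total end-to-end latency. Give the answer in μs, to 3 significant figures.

7.95 μs

L = 1024 × 8 = 8192 bits.
Transmission delays (L/R per hop): 0.230761, 5.72867, 1.05026 μs; sum = 7.00969 μs.
Propagation delays (d/s per hop): 0.487805, 0.432836, 0.0178218 μs; sum = 0.938462 μs.
End-to-end = 7.95 μs.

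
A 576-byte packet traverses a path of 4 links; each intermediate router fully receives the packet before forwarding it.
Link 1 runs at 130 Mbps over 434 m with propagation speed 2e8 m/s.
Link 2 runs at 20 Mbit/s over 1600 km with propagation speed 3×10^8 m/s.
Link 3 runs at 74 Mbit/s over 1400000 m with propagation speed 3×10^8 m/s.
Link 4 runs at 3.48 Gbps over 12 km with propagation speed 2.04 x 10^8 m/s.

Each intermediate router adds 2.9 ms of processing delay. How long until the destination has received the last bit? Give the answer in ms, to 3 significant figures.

19.1 ms

L = 576 × 8 = 4608 bits.
Transmission delays (L/R per hop): 0.0354462, 0.2304, 0.0622703, 0.00132414 ms; sum = 0.329441 ms.
Propagation delays (d/s per hop): 0.00217, 5.33333, 4.66667, 0.0588235 ms; sum = 10.061 ms.
Processing at 3 router(s): 3 × 2.9 ms = 8.7 ms.
End-to-end = 19.1 ms.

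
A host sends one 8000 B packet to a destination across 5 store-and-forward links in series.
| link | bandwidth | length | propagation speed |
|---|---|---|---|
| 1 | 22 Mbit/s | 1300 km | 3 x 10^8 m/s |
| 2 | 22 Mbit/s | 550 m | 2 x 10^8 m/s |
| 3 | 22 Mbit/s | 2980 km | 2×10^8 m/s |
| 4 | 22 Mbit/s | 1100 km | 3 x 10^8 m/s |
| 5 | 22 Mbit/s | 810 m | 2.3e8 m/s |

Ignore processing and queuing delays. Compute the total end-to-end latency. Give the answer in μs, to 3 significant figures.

37500 μs

L = 8000 × 8 = 64000 bits.
Transmission delay per hop = L/R = 64000/22000000 = 2909.09 μs; 5 hops → 14545.5 μs.
Propagation delays (d/s per hop): 4333.33, 2.75, 14900, 3666.67, 3.52174 μs; sum = 22906.3 μs.
End-to-end = 37500 μs.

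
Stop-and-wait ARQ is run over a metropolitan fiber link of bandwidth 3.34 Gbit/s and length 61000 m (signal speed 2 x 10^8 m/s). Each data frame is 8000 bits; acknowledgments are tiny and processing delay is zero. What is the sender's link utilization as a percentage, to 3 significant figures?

0.391 %

t_tx = L/R = 8000/3340000000 = 2.39521e-06 s.
t_prop = 61000/200000000 = 0.000305 s; RTT = 0.00061 s.
Cycle = t_tx + RTT = 0.000612395 s.
Utilization = t_tx / cycle = 2.39521e-06/0.000612395 = 0.391 %.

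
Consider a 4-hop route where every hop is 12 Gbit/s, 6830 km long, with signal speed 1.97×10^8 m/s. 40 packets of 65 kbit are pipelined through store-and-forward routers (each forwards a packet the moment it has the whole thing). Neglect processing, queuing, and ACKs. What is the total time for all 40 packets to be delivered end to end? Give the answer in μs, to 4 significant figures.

138900 μs

Per-hop transmission t_tx = L/R = 65000/12000000000 = 5.41667 μs.
Per-hop propagation t_prop = 6830000/197000000 = 34670.1 μs.
Pipeline fill: first packet needs 4·t_tx to clear all hops; remaining 39 packets each add one t_tx.
Total = (4+40-1)·t_tx + 4·t_prop = 43·5.41667 + 4·34670.1 = 138900 μs.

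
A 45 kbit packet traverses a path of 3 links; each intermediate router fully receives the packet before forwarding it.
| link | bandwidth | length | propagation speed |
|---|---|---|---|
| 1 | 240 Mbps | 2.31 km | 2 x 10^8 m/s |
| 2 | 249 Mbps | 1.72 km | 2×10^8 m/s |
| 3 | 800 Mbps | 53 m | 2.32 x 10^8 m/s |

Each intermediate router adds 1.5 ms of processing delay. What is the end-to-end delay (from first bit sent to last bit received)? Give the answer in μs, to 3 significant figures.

3440 μs

L = 45000 bits.
Transmission delays (L/R per hop): 187.5, 180.723, 56.25 μs; sum = 424.473 μs.
Propagation delays (d/s per hop): 11.55, 8.6, 0.228448 μs; sum = 20.3784 μs.
Processing at 2 router(s): 2 × 1.5 ms = 3000 μs.
End-to-end = 3440 μs.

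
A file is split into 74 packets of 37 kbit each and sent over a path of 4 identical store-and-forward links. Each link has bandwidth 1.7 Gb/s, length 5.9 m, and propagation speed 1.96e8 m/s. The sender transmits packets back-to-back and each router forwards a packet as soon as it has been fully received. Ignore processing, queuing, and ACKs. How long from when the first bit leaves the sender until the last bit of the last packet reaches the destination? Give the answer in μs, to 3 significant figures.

1680 μs

Per-hop transmission t_tx = L/R = 37000/1700000000 = 21.7647 μs.
Per-hop propagation t_prop = 5.9/196000000 = 0.030102 μs.
Pipeline fill: first packet needs 4·t_tx to clear all hops; remaining 73 packets each add one t_tx.
Total = (4+74-1)·t_tx + 4·t_prop = 77·21.7647 + 4·0.030102 = 1680 μs.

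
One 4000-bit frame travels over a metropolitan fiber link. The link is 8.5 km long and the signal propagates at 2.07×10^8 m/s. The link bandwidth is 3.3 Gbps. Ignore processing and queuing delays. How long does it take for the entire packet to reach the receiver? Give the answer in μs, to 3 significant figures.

42.3 μs

Transmission delay = L/R = 4000 / 3300000000 = 1.21212 μs.
Propagation delay = d/s = 8500 m / 2.07e+08 m/s = 41.0628 μs.
Total = 42.3 μs.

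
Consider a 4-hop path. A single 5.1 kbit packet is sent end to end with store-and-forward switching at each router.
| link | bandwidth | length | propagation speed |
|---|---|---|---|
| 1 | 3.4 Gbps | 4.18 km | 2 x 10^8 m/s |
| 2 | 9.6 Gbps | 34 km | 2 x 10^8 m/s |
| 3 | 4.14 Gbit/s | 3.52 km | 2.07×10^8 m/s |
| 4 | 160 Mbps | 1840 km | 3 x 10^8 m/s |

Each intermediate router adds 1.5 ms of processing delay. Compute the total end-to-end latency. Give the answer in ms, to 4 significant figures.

10.88 ms

L = 5100 bits.
Transmission delays (L/R per hop): 0.0015, 0.00053125, 0.00123188, 0.031875 ms; sum = 0.0351381 ms.
Propagation delays (d/s per hop): 0.0209, 0.17, 0.0170048, 6.13333 ms; sum = 6.34124 ms.
Processing at 3 router(s): 3 × 1.5 ms = 4.5 ms.
End-to-end = 10.88 ms.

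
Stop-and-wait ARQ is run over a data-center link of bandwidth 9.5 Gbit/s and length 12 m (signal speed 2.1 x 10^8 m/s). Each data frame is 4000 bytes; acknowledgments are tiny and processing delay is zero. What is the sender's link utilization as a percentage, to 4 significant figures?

t_tx = L/R = 32000/9500000000 = 3.36842e-06 s.
t_prop = 12/210000000 = 5.71429e-08 s; RTT = 1.14286e-07 s.
Cycle = t_tx + RTT = 3.48271e-06 s.
Utilization = t_tx / cycle = 3.36842e-06/3.48271e-06 = 96.72 %.

96.72 %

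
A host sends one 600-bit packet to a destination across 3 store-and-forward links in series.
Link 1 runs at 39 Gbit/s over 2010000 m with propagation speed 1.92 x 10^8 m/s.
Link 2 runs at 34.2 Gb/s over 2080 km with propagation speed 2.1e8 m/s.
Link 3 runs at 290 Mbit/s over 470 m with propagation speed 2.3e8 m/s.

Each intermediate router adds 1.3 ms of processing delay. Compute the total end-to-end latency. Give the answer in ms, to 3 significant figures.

23.0 ms

Transmission delays (L/R per hop): 1.53846e-05, 1.75439e-05, 0.00206897 ms; sum = 0.00210189 ms.
Propagation delays (d/s per hop): 10.4688, 9.90476, 0.00204348 ms; sum = 20.3756 ms.
Processing at 2 router(s): 2 × 1.3 ms = 2.6 ms.
End-to-end = 23.0 ms.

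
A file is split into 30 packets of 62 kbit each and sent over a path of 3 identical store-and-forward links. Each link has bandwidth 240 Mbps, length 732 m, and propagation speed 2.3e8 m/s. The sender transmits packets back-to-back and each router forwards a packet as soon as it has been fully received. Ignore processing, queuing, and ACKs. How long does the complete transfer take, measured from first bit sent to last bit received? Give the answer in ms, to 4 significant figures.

8.276 ms

Per-hop transmission t_tx = L/R = 62000/240000000 = 0.258333 ms.
Per-hop propagation t_prop = 732/2.3e+08 = 0.00318261 ms.
Pipeline fill: first packet needs 3·t_tx to clear all hops; remaining 29 packets each add one t_tx.
Total = (3+30-1)·t_tx + 3·t_prop = 32·0.258333 + 3·0.00318261 = 8.276 ms.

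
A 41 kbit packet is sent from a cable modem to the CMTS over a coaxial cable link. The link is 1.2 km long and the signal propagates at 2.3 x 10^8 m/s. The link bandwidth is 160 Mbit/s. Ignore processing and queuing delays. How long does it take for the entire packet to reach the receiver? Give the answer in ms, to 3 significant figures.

L = 41000 bits.
Transmission delay = L/R = 41000 / 160000000 = 0.25625 ms.
Propagation delay = d/s = 1200 m / 2.3e+08 m/s = 0.00521739 ms.
Total = 0.261 ms.

0.261 ms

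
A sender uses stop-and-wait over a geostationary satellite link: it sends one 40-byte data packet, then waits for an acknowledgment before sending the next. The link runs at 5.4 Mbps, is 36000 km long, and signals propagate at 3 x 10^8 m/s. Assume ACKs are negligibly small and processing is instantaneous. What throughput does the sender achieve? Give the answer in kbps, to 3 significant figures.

t_tx = L/R = 320/5400000 = 5.92593e-05 s.
t_prop = 36000000/300000000 = 0.12 s; RTT = 0.24 s.
Cycle = t_tx + RTT = 0.240059 s.
Throughput = L / cycle = 320 / 0.240059 = 1.33 kbps.

1.33 kbps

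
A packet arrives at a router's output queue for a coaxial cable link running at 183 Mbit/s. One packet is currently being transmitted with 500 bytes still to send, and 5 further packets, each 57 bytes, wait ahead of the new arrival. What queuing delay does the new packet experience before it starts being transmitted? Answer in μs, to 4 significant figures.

34.32 μs

Each queued packet: L/R = 456/183000000 = 2.4918 μs.
5 queued → 12.459 μs.
Plus remaining 4000 bits of current packet: 21.8579 μs.
Queuing delay = 34.32 μs.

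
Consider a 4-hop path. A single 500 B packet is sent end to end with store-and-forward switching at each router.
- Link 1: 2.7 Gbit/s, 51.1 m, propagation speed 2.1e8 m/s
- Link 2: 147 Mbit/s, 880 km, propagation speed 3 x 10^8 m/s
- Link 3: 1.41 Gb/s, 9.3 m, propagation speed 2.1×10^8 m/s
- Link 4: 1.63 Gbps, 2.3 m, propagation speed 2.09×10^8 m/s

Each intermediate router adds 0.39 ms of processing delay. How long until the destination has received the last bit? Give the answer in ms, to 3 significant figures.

4.14 ms

L = 500 × 8 = 4000 bits.
Transmission delays (L/R per hop): 0.00148148, 0.0272109, 0.00283688, 0.00245399 ms; sum = 0.0339832 ms.
Propagation delays (d/s per hop): 0.000243333, 2.93333, 4.42857e-05, 1.10048e-05 ms; sum = 2.93363 ms.
Processing at 3 router(s): 3 × 0.39 ms = 1.17 ms.
End-to-end = 4.14 ms.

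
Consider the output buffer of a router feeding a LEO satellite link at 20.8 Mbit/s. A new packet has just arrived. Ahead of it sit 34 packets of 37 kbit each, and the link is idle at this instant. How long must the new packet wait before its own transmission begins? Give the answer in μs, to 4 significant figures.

Each queued packet: L/R = 37000/20800000 = 1778.85 μs.
34 queued → 60480.8 μs.
Queuing delay = 60480 μs.

60480 μs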